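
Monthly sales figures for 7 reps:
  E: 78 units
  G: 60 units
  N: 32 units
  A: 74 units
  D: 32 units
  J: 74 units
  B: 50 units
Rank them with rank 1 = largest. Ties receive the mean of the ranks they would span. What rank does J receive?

Sorted (descending): 78, 74, 74, 60, 50, 32, 32
The 2 values of 74 occupy positions 2–3 → average rank (2+3)/2 = 2.5.
The 2 values of 32 occupy positions 6–7 → average rank (6+7)/2 = 6.5.
J has value 74 units → rank 2.5.

2.5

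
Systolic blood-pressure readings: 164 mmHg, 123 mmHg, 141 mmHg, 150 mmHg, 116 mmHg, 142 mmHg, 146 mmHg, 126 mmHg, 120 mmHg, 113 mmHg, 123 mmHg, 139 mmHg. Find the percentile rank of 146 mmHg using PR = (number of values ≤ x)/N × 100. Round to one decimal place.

N = 12.
Strictly below 146: 9. Equal to 146: 1.
PR = 10/12 × 100 = 83.3

83.3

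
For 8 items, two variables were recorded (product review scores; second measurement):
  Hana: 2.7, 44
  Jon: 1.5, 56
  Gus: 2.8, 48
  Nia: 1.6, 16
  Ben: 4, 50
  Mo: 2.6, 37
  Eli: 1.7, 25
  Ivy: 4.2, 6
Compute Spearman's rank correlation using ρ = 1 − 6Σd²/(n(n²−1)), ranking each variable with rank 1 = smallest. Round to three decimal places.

-0.167

Ranks of variable 1: 5, 1, 6, 2, 7, 4, 3, 8
Ranks of variable 2: 5, 8, 6, 2, 7, 4, 3, 1
d = r₁ − r₂: 0, -7, 0, 0, 0, 0, 0, 7
d²: 0, 49, 0, 0, 0, 0, 0, 49; Σd² = 98
ρ = 1 − 6·98/(8·63) = 1 − 588/504 = -0.167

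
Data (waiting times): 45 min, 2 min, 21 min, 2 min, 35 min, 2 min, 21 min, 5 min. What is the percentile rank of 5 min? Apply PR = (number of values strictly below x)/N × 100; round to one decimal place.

N = 8.
Strictly below 5: 3. Equal to 5: 1.
PR = 3/8 × 100 = 37.5

37.5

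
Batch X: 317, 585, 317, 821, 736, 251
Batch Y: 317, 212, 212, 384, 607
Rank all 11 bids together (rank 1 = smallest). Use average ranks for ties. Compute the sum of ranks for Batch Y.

24

Sorted (ascending): 212, 212, 251, 317, 317, 317, 384, 585, 607, 736, 821
The 2 values of 212 occupy positions 1–2 → average rank (1+2)/2 = 1.5.
The 3 values of 317 occupy positions 4–6 → average rank 5.
Batch Y values → pooled ranks: 317→5, 212→1.5, 212→1.5, 384→7, 607→9
Rank sum = 5 + 1.5 + 1.5 + 7 + 9 = 24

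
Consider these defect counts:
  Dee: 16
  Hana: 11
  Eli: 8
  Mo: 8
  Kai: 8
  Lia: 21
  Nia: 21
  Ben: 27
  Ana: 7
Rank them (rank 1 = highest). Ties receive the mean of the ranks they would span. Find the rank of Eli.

Sorted (descending): 27, 21, 21, 16, 11, 8, 8, 8, 7
The 2 values of 21 occupy positions 2–3 → average rank (2+3)/2 = 2.5.
The 3 values of 8 occupy positions 6–8 → average rank 7.
Eli has value 8 → rank 7.

7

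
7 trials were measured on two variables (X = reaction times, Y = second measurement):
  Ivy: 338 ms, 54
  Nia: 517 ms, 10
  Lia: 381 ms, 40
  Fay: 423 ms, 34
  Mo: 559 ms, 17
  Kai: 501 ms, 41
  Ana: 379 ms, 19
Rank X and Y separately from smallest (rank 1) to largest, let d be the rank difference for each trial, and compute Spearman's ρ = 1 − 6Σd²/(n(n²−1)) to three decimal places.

Ranks of variable 1: 1, 6, 3, 4, 7, 5, 2
Ranks of variable 2: 7, 1, 5, 4, 2, 6, 3
d = r₁ − r₂: -6, 5, -2, 0, 5, -1, -1
d²: 36, 25, 4, 0, 25, 1, 1; Σd² = 92
ρ = 1 − 6·92/(7·48) = 1 − 552/336 = -0.643

-0.643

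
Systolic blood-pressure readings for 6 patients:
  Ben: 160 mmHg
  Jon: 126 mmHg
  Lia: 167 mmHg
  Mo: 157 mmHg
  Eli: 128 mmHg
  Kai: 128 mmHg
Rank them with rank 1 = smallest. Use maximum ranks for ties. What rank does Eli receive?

3

Sorted (ascending): 126, 128, 128, 157, 160, 167
The 2 values of 128 occupy positions 2–3 → each gets rank 3.
Eli has value 128 mmHg → rank 3.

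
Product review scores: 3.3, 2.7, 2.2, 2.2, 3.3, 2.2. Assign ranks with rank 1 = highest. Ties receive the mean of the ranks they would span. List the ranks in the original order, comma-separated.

1.5, 3, 5, 5, 1.5, 5

Sorted (descending): 3.3, 3.3, 2.7, 2.2, 2.2, 2.2
The 2 values of 3.3 occupy positions 1–2 → average rank (1+2)/2 = 1.5.
The 3 values of 2.2 occupy positions 4–6 → average rank 5.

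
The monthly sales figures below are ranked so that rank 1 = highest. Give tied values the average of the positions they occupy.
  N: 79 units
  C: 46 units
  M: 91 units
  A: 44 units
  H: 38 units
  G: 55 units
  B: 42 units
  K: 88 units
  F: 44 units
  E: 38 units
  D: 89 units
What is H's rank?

10.5

Sorted (descending): 91, 89, 88, 79, 55, 46, 44, 44, 42, 38, 38
The 2 values of 44 occupy positions 7–8 → average rank (7+8)/2 = 7.5.
The 2 values of 38 occupy positions 10–11 → average rank (10+11)/2 = 10.5.
H has value 38 units → rank 10.5.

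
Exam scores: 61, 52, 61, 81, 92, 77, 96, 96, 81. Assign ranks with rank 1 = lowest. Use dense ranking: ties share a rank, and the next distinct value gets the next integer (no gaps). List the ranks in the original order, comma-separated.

Sorted (ascending): 52, 61, 61, 77, 81, 81, 92, 96, 96
The 2 values of 61 share dense rank 2.
The 2 values of 81 share dense rank 4.
The 2 values of 96 share dense rank 6.
Remaining distinct values take the next consecutive integers.

2, 1, 2, 4, 5, 3, 6, 6, 4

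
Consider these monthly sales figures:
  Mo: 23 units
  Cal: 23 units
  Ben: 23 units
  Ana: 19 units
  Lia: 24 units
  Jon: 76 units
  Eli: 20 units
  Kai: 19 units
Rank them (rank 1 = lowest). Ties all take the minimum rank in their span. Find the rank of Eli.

3

Sorted (ascending): 19, 19, 20, 23, 23, 23, 24, 76
The 2 values of 19 occupy positions 1–2 → each gets rank 1.
The 3 values of 23 occupy positions 4–6 → each gets rank 4.
Eli has value 20 units → rank 3.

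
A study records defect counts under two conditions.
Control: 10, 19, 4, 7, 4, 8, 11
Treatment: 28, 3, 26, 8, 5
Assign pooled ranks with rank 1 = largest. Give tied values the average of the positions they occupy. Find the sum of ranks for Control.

47.5

Sorted (descending): 28, 26, 19, 11, 10, 8, 8, 7, 5, 4, 4, 3
The 2 values of 8 occupy positions 6–7 → average rank (6+7)/2 = 6.5.
The 2 values of 4 occupy positions 10–11 → average rank (10+11)/2 = 10.5.
Control values → pooled ranks: 10→5, 19→3, 4→10.5, 7→8, 4→10.5, 8→6.5, 11→4
Rank sum = 5 + 3 + 10.5 + 8 + 10.5 + 6.5 + 4 = 47.5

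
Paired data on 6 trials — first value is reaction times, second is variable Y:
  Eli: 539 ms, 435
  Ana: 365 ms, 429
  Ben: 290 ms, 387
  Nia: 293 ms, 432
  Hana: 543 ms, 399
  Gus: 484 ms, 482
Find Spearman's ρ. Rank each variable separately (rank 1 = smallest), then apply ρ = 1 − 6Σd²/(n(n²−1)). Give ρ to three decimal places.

Ranks of variable 1: 5, 3, 1, 2, 6, 4
Ranks of variable 2: 5, 3, 1, 4, 2, 6
d = r₁ − r₂: 0, 0, 0, -2, 4, -2
d²: 0, 0, 0, 4, 16, 4; Σd² = 24
ρ = 1 − 6·24/(6·35) = 1 − 144/210 = 0.314

0.314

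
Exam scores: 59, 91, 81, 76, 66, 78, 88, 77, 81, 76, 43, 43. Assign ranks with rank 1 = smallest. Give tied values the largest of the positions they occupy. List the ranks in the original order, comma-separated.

Sorted (ascending): 43, 43, 59, 66, 76, 76, 77, 78, 81, 81, 88, 91
The 2 values of 43 occupy positions 1–2 → each gets rank 2.
The 2 values of 76 occupy positions 5–6 → each gets rank 6.
The 2 values of 81 occupy positions 9–10 → each gets rank 10.

3, 12, 10, 6, 4, 8, 11, 7, 10, 6, 2, 2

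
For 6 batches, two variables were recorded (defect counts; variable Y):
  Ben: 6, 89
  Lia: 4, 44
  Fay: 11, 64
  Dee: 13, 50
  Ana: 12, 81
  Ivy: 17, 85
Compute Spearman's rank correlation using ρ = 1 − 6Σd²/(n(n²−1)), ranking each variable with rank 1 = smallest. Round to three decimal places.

Ranks of variable 1: 2, 1, 3, 5, 4, 6
Ranks of variable 2: 6, 1, 3, 2, 4, 5
d = r₁ − r₂: -4, 0, 0, 3, 0, 1
d²: 16, 0, 0, 9, 0, 1; Σd² = 26
ρ = 1 − 6·26/(6·35) = 1 − 156/210 = 0.257

0.257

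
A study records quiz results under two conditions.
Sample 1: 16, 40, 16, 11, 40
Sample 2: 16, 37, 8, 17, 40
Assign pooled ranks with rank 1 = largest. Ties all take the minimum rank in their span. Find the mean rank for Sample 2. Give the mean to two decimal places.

Sorted (descending): 40, 40, 40, 37, 17, 16, 16, 16, 11, 8
The 3 values of 40 occupy positions 1–3 → each gets rank 1.
The 3 values of 16 occupy positions 6–8 → each gets rank 6.
Sample 2 values → pooled ranks: 16→6, 37→4, 8→10, 17→5, 40→1
Mean rank = (6 + 4 + 10 + 5 + 1) / 5 = 5.20

5.20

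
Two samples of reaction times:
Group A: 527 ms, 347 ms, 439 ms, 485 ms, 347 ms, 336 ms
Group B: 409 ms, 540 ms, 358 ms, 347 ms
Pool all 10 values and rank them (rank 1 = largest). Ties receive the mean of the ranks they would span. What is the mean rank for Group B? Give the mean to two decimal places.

Sorted (descending): 540, 527, 485, 439, 409, 358, 347, 347, 347, 336
The 3 values of 347 occupy positions 7–9 → average rank 8.
Group B values → pooled ranks: 409→5, 540→1, 358→6, 347→8
Mean rank = (5 + 1 + 6 + 8) / 4 = 5.00

5.00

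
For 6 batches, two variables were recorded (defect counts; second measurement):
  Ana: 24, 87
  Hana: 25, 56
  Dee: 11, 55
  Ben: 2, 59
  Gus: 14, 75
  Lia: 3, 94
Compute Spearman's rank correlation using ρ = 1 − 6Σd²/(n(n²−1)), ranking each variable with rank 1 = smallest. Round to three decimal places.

Ranks of variable 1: 5, 6, 3, 1, 4, 2
Ranks of variable 2: 5, 2, 1, 3, 4, 6
d = r₁ − r₂: 0, 4, 2, -2, 0, -4
d²: 0, 16, 4, 4, 0, 16; Σd² = 40
ρ = 1 − 6·40/(6·35) = 1 − 240/210 = -0.143

-0.143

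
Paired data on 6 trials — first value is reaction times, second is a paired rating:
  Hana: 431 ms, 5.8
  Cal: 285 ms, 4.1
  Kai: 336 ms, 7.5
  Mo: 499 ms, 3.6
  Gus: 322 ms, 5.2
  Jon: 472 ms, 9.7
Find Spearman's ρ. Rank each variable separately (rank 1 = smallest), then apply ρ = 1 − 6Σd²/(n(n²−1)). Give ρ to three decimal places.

Ranks of variable 1: 4, 1, 3, 6, 2, 5
Ranks of variable 2: 4, 2, 5, 1, 3, 6
d = r₁ − r₂: 0, -1, -2, 5, -1, -1
d²: 0, 1, 4, 25, 1, 1; Σd² = 32
ρ = 1 − 6·32/(6·35) = 1 − 192/210 = 0.086

0.086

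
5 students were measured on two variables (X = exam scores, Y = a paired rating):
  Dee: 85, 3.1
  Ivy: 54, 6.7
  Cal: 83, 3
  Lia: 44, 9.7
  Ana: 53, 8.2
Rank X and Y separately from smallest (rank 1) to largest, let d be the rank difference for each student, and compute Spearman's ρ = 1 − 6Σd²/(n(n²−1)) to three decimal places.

-0.900

Ranks of variable 1: 5, 3, 4, 1, 2
Ranks of variable 2: 2, 3, 1, 5, 4
d = r₁ − r₂: 3, 0, 3, -4, -2
d²: 9, 0, 9, 16, 4; Σd² = 38
ρ = 1 − 6·38/(5·24) = 1 − 228/120 = -0.900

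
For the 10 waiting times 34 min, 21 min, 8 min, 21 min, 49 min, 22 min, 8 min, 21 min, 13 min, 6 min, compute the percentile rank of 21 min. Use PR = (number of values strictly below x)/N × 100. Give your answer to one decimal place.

N = 10.
Strictly below 21: 4. Equal to 21: 3.
PR = 4/10 × 100 = 40.0

40.0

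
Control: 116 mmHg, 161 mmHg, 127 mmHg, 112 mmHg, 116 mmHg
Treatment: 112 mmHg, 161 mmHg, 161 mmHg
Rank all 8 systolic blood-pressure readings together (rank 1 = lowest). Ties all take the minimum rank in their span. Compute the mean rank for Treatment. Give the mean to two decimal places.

4.33

Sorted (ascending): 112, 112, 116, 116, 127, 161, 161, 161
The 2 values of 112 occupy positions 1–2 → each gets rank 1.
The 2 values of 116 occupy positions 3–4 → each gets rank 3.
The 3 values of 161 occupy positions 6–8 → each gets rank 6.
Treatment values → pooled ranks: 112→1, 161→6, 161→6
Mean rank = (1 + 6 + 6) / 3 = 4.33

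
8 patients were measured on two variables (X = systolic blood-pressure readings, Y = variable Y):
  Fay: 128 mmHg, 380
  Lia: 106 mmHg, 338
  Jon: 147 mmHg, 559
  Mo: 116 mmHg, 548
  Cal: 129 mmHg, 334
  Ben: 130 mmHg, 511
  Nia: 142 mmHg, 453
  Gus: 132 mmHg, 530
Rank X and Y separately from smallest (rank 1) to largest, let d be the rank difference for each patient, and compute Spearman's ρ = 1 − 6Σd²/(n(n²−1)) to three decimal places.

Ranks of variable 1: 3, 1, 8, 2, 4, 5, 7, 6
Ranks of variable 2: 3, 2, 8, 7, 1, 5, 4, 6
d = r₁ − r₂: 0, -1, 0, -5, 3, 0, 3, 0
d²: 0, 1, 0, 25, 9, 0, 9, 0; Σd² = 44
ρ = 1 − 6·44/(8·63) = 1 − 264/504 = 0.476

0.476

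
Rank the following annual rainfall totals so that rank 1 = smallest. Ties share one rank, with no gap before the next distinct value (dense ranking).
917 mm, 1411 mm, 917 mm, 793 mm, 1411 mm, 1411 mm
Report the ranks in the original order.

2, 3, 2, 1, 3, 3

Sorted (ascending): 793, 917, 917, 1411, 1411, 1411
The 2 values of 917 share dense rank 2.
The 3 values of 1411 share dense rank 3.
Remaining distinct values take the next consecutive integers.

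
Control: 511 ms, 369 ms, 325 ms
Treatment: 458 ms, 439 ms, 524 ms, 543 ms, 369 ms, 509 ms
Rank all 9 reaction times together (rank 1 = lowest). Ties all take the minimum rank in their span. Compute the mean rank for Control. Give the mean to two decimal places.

3.33

Sorted (ascending): 325, 369, 369, 439, 458, 509, 511, 524, 543
The 2 values of 369 occupy positions 2–3 → each gets rank 2.
Control values → pooled ranks: 511→7, 369→2, 325→1
Mean rank = (7 + 2 + 1) / 3 = 3.33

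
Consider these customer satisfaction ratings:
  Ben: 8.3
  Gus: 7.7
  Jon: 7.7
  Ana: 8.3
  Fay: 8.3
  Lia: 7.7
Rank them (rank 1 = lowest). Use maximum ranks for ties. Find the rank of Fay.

6

Sorted (ascending): 7.7, 7.7, 7.7, 8.3, 8.3, 8.3
The 3 values of 7.7 occupy positions 1–3 → each gets rank 3.
The 3 values of 8.3 occupy positions 4–6 → each gets rank 6.
Fay has value 8.3 → rank 6.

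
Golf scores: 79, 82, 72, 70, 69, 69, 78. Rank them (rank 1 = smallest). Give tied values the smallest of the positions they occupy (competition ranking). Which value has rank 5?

Sorted (ascending): 69, 69, 70, 72, 78, 79, 82
The 2 values of 69 occupy positions 1–2 → each gets rank 1.
Rank 5 → value 78.

78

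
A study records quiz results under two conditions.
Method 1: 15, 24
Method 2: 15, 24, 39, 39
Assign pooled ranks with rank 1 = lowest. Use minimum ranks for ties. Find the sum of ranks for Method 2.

14

Sorted (ascending): 15, 15, 24, 24, 39, 39
The 2 values of 15 occupy positions 1–2 → each gets rank 1.
The 2 values of 24 occupy positions 3–4 → each gets rank 3.
The 2 values of 39 occupy positions 5–6 → each gets rank 5.
Method 2 values → pooled ranks: 15→1, 24→3, 39→5, 39→5
Rank sum = 1 + 3 + 5 + 5 = 14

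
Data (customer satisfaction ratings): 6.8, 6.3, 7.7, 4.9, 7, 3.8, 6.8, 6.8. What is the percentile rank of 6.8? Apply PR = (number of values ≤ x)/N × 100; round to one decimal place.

75.0

N = 8.
Strictly below 6.8: 3. Equal to 6.8: 3.
PR = 6/8 × 100 = 75.0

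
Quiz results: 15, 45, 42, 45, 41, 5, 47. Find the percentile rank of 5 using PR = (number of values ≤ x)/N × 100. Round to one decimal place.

N = 7.
Strictly below 5: 0. Equal to 5: 1.
PR = 1/7 × 100 = 14.3

14.3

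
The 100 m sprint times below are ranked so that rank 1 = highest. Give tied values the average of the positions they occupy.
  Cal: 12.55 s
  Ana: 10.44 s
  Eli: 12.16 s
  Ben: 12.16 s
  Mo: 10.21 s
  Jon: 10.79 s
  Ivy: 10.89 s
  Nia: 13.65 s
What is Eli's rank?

Sorted (descending): 13.65, 12.55, 12.16, 12.16, 10.89, 10.79, 10.44, 10.21
The 2 values of 12.16 occupy positions 3–4 → average rank (3+4)/2 = 3.5.
Eli has value 12.16 s → rank 3.5.

3.5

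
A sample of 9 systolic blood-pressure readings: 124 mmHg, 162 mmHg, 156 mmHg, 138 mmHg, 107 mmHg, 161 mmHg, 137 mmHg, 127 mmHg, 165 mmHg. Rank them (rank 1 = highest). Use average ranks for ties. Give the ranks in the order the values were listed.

8, 2, 4, 5, 9, 3, 6, 7, 1

Sorted (descending): 165, 162, 161, 156, 138, 137, 127, 124, 107
No ties — each value takes its position as its rank.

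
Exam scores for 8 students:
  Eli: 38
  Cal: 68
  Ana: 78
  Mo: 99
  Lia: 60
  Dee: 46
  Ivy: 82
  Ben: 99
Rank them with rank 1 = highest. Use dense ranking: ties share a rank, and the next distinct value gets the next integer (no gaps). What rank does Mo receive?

1

Sorted (descending): 99, 99, 82, 78, 68, 60, 46, 38
The 2 values of 99 share dense rank 1.
Remaining distinct values take the next consecutive integers.
Mo has value 99 → rank 1.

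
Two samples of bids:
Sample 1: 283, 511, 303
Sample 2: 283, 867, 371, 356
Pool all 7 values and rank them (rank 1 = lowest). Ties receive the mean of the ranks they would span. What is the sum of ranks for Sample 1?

10.5

Sorted (ascending): 283, 283, 303, 356, 371, 511, 867
The 2 values of 283 occupy positions 1–2 → average rank (1+2)/2 = 1.5.
Sample 1 values → pooled ranks: 283→1.5, 511→6, 303→3
Rank sum = 1.5 + 6 + 3 = 10.5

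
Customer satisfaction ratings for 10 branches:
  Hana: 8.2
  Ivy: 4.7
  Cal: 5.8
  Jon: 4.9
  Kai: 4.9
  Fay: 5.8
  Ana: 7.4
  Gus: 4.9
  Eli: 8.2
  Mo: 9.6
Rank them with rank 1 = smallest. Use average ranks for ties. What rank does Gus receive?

3

Sorted (ascending): 4.7, 4.9, 4.9, 4.9, 5.8, 5.8, 7.4, 8.2, 8.2, 9.6
The 3 values of 4.9 occupy positions 2–4 → average rank 3.
The 2 values of 5.8 occupy positions 5–6 → average rank (5+6)/2 = 5.5.
The 2 values of 8.2 occupy positions 8–9 → average rank (8+9)/2 = 8.5.
Gus has value 4.9 → rank 3.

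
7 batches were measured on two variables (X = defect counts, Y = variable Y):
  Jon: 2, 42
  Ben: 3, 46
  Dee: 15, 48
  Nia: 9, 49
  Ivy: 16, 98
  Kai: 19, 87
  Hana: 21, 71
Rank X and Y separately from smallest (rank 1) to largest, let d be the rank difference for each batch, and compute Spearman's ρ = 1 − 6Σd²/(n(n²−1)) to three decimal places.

Ranks of variable 1: 1, 2, 4, 3, 5, 6, 7
Ranks of variable 2: 1, 2, 3, 4, 7, 6, 5
d = r₁ − r₂: 0, 0, 1, -1, -2, 0, 2
d²: 0, 0, 1, 1, 4, 0, 4; Σd² = 10
ρ = 1 − 6·10/(7·48) = 1 − 60/336 = 0.821

0.821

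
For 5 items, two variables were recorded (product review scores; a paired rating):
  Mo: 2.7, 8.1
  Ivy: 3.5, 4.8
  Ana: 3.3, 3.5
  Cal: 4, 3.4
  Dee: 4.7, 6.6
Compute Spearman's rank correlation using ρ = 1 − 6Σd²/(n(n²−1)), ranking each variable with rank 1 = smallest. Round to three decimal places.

-0.300

Ranks of variable 1: 1, 3, 2, 4, 5
Ranks of variable 2: 5, 3, 2, 1, 4
d = r₁ − r₂: -4, 0, 0, 3, 1
d²: 16, 0, 0, 9, 1; Σd² = 26
ρ = 1 − 6·26/(5·24) = 1 − 156/120 = -0.300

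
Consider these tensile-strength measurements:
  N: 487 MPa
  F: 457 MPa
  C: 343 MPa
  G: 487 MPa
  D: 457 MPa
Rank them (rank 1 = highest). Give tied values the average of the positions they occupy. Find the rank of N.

Sorted (descending): 487, 487, 457, 457, 343
The 2 values of 487 occupy positions 1–2 → average rank (1+2)/2 = 1.5.
The 2 values of 457 occupy positions 3–4 → average rank (3+4)/2 = 3.5.
N has value 487 MPa → rank 1.5.

1.5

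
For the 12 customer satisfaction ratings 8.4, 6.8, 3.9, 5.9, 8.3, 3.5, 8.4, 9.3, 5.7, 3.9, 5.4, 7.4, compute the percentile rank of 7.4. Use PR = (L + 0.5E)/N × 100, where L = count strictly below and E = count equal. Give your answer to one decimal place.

62.5

N = 12.
Strictly below 7.4: 7. Equal to 7.4: 1.
PR = (7 + 0.5·1)/12 × 100 = 62.5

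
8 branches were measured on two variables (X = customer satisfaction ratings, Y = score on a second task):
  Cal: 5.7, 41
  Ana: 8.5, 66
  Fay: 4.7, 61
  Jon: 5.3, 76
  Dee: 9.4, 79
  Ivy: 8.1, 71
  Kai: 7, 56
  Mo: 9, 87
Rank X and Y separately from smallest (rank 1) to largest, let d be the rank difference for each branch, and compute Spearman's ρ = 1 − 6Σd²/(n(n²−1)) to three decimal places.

0.595

Ranks of variable 1: 3, 6, 1, 2, 8, 5, 4, 7
Ranks of variable 2: 1, 4, 3, 6, 7, 5, 2, 8
d = r₁ − r₂: 2, 2, -2, -4, 1, 0, 2, -1
d²: 4, 4, 4, 16, 1, 0, 4, 1; Σd² = 34
ρ = 1 − 6·34/(8·63) = 1 − 204/504 = 0.595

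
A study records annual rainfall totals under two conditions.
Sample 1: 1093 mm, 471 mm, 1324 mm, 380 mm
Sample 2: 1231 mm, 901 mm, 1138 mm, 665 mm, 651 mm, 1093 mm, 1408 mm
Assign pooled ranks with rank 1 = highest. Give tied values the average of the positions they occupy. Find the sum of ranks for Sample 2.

37.5

Sorted (descending): 1408, 1324, 1231, 1138, 1093, 1093, 901, 665, 651, 471, 380
The 2 values of 1093 occupy positions 5–6 → average rank (5+6)/2 = 5.5.
Sample 2 values → pooled ranks: 1231→3, 901→7, 1138→4, 665→8, 651→9, 1093→5.5, 1408→1
Rank sum = 3 + 7 + 4 + 8 + 9 + 5.5 + 1 = 37.5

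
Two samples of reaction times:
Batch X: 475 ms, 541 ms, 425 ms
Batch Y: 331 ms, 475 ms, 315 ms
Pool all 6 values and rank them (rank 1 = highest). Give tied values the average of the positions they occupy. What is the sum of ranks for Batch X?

Sorted (descending): 541, 475, 475, 425, 331, 315
The 2 values of 475 occupy positions 2–3 → average rank (2+3)/2 = 2.5.
Batch X values → pooled ranks: 475→2.5, 541→1, 425→4
Rank sum = 2.5 + 1 + 4 = 7.5

7.5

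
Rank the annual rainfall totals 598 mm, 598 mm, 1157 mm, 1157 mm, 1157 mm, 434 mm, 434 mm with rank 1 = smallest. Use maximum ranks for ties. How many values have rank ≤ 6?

4

Sorted (ascending): 434, 434, 598, 598, 1157, 1157, 1157
The 2 values of 434 occupy positions 1–2 → each gets rank 2.
The 2 values of 598 occupy positions 3–4 → each gets rank 4.
The 3 values of 1157 occupy positions 5–7 → each gets rank 7.
Ranks ≤ 6: {2, 2, 4, 4} → 4 values.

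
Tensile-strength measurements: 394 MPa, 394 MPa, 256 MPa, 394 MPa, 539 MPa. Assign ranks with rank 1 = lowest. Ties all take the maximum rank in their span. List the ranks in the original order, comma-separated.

Sorted (ascending): 256, 394, 394, 394, 539
The 3 values of 394 occupy positions 2–4 → each gets rank 4.

4, 4, 1, 4, 5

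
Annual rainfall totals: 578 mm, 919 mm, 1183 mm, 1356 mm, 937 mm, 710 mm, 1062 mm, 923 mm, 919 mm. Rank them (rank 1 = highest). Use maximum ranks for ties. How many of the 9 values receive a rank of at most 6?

5

Sorted (descending): 1356, 1183, 1062, 937, 923, 919, 919, 710, 578
The 2 values of 919 occupy positions 6–7 → each gets rank 7.
Ranks ≤ 6: {1, 2, 3, 4, 5} → 5 values.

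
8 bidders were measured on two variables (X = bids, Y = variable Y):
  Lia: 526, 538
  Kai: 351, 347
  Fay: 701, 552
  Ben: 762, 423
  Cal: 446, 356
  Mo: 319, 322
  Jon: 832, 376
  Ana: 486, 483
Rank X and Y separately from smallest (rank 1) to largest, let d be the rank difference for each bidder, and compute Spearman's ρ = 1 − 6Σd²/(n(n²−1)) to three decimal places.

0.619

Ranks of variable 1: 5, 2, 6, 7, 3, 1, 8, 4
Ranks of variable 2: 7, 2, 8, 5, 3, 1, 4, 6
d = r₁ − r₂: -2, 0, -2, 2, 0, 0, 4, -2
d²: 4, 0, 4, 4, 0, 0, 16, 4; Σd² = 32
ρ = 1 − 6·32/(8·63) = 1 − 192/504 = 0.619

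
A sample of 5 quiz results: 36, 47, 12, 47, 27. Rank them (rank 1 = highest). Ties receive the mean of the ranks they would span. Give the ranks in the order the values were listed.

3, 1.5, 5, 1.5, 4

Sorted (descending): 47, 47, 36, 27, 12
The 2 values of 47 occupy positions 1–2 → average rank (1+2)/2 = 1.5.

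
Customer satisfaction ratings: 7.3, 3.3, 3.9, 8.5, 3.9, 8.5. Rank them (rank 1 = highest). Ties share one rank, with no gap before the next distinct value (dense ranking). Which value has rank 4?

3.3

Sorted (descending): 8.5, 8.5, 7.3, 3.9, 3.9, 3.3
The 2 values of 8.5 share dense rank 1.
The 2 values of 3.9 share dense rank 3.
Remaining distinct values take the next consecutive integers.
Rank 4 → value 3.3.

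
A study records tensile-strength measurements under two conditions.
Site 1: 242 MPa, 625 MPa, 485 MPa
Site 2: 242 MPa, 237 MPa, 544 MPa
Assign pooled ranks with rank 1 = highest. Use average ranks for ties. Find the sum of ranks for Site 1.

8.5

Sorted (descending): 625, 544, 485, 242, 242, 237
The 2 values of 242 occupy positions 4–5 → average rank (4+5)/2 = 4.5.
Site 1 values → pooled ranks: 242→4.5, 625→1, 485→3
Rank sum = 4.5 + 1 + 3 = 8.5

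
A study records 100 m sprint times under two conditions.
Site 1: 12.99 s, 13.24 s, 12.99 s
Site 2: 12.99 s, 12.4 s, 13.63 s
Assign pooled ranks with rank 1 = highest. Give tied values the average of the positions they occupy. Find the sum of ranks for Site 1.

10

Sorted (descending): 13.63, 13.24, 12.99, 12.99, 12.99, 12.4
The 3 values of 12.99 occupy positions 3–5 → average rank 4.
Site 1 values → pooled ranks: 12.99→4, 13.24→2, 12.99→4
Rank sum = 4 + 2 + 4 = 10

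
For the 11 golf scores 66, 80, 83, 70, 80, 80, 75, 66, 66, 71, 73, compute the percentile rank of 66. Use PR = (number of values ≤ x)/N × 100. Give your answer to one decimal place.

27.3

N = 11.
Strictly below 66: 0. Equal to 66: 3.
PR = 3/11 × 100 = 27.3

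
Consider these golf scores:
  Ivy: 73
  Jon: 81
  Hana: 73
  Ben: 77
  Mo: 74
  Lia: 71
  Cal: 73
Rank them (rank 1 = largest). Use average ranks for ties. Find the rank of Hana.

Sorted (descending): 81, 77, 74, 73, 73, 73, 71
The 3 values of 73 occupy positions 4–6 → average rank 5.
Hana has value 73 → rank 5.

5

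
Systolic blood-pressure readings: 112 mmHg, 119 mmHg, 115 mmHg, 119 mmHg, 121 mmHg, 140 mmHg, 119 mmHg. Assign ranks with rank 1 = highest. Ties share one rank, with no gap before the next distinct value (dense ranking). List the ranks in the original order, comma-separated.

Sorted (descending): 140, 121, 119, 119, 119, 115, 112
The 3 values of 119 share dense rank 3.
Remaining distinct values take the next consecutive integers.

5, 3, 4, 3, 2, 1, 3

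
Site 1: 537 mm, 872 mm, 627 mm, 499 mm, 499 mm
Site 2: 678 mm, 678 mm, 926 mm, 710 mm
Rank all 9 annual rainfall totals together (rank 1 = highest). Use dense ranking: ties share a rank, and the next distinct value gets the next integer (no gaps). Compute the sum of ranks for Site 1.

Sorted (descending): 926, 872, 710, 678, 678, 627, 537, 499, 499
The 2 values of 678 share dense rank 4.
The 2 values of 499 share dense rank 7.
Remaining distinct values take the next consecutive integers.
Site 1 values → pooled ranks: 537→6, 872→2, 627→5, 499→7, 499→7
Rank sum = 6 + 2 + 5 + 7 + 7 = 27

27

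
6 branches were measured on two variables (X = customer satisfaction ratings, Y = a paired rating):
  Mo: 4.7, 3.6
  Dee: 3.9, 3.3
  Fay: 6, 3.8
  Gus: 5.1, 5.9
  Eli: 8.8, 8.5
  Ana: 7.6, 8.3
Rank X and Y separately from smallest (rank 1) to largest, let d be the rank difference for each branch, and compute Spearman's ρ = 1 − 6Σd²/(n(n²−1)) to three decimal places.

Ranks of variable 1: 2, 1, 4, 3, 6, 5
Ranks of variable 2: 2, 1, 3, 4, 6, 5
d = r₁ − r₂: 0, 0, 1, -1, 0, 0
d²: 0, 0, 1, 1, 0, 0; Σd² = 2
ρ = 1 − 6·2/(6·35) = 1 − 12/210 = 0.943

0.943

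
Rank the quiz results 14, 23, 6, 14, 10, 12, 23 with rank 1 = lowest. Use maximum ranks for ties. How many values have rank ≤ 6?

5

Sorted (ascending): 6, 10, 12, 14, 14, 23, 23
The 2 values of 14 occupy positions 4–5 → each gets rank 5.
The 2 values of 23 occupy positions 6–7 → each gets rank 7.
Ranks ≤ 6: {1, 2, 3, 5, 5} → 5 values.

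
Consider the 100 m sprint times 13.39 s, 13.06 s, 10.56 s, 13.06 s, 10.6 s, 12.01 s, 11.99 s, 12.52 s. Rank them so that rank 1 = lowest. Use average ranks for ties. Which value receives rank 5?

Sorted (ascending): 10.56, 10.6, 11.99, 12.01, 12.52, 13.06, 13.06, 13.39
The 2 values of 13.06 occupy positions 6–7 → average rank (6+7)/2 = 6.5.
Rank 5 → value 12.52.

12.52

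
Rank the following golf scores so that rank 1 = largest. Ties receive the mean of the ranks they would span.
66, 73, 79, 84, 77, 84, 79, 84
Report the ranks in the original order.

Sorted (descending): 84, 84, 84, 79, 79, 77, 73, 66
The 3 values of 84 occupy positions 1–3 → average rank 2.
The 2 values of 79 occupy positions 4–5 → average rank (4+5)/2 = 4.5.

8, 7, 4.5, 2, 6, 2, 4.5, 2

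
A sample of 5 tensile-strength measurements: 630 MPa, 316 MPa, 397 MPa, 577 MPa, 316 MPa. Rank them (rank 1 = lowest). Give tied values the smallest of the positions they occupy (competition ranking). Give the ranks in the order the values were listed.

5, 1, 3, 4, 1

Sorted (ascending): 316, 316, 397, 577, 630
The 2 values of 316 occupy positions 1–2 → each gets rank 1.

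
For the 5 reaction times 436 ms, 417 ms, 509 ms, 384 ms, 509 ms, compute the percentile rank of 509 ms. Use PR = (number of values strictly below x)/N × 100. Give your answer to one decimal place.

N = 5.
Strictly below 509: 3. Equal to 509: 2.
PR = 3/5 × 100 = 60.0

60.0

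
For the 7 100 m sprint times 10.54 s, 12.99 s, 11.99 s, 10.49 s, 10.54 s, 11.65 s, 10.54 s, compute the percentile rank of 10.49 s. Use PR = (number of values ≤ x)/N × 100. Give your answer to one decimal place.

14.3

N = 7.
Strictly below 10.49: 0. Equal to 10.49: 1.
PR = 1/7 × 100 = 14.3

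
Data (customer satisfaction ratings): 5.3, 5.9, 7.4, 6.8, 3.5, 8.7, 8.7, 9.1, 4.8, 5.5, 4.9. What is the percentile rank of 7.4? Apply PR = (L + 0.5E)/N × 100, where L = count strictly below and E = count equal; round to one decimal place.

68.2

N = 11.
Strictly below 7.4: 7. Equal to 7.4: 1.
PR = (7 + 0.5·1)/11 × 100 = 68.2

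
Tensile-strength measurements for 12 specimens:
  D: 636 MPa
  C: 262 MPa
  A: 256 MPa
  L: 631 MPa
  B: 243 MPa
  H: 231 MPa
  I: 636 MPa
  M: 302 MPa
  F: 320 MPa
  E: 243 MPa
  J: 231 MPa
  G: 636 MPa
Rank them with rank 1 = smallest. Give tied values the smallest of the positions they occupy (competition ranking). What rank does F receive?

Sorted (ascending): 231, 231, 243, 243, 256, 262, 302, 320, 631, 636, 636, 636
The 2 values of 231 occupy positions 1–2 → each gets rank 1.
The 2 values of 243 occupy positions 3–4 → each gets rank 3.
The 3 values of 636 occupy positions 10–12 → each gets rank 10.
F has value 320 MPa → rank 8.

8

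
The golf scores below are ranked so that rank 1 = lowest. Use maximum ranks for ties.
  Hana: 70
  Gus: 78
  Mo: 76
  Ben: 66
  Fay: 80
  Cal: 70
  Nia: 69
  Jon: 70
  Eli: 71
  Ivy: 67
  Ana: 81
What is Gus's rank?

9

Sorted (ascending): 66, 67, 69, 70, 70, 70, 71, 76, 78, 80, 81
The 3 values of 70 occupy positions 4–6 → each gets rank 6.
Gus has value 78 → rank 9.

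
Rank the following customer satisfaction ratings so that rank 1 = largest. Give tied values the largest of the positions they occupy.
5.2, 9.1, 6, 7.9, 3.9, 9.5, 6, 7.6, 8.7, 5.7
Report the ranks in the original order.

9, 2, 7, 4, 10, 1, 7, 5, 3, 8

Sorted (descending): 9.5, 9.1, 8.7, 7.9, 7.6, 6, 6, 5.7, 5.2, 3.9
The 2 values of 6 occupy positions 6–7 → each gets rank 7.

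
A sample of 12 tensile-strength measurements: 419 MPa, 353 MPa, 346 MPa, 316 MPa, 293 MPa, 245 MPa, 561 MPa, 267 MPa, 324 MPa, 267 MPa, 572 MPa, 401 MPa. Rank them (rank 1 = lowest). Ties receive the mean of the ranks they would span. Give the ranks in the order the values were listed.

10, 8, 7, 5, 4, 1, 11, 2.5, 6, 2.5, 12, 9

Sorted (ascending): 245, 267, 267, 293, 316, 324, 346, 353, 401, 419, 561, 572
The 2 values of 267 occupy positions 2–3 → average rank (2+3)/2 = 2.5.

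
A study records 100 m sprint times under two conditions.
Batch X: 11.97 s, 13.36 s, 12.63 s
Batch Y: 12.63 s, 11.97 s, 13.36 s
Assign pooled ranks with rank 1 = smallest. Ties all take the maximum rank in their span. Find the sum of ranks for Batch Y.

12

Sorted (ascending): 11.97, 11.97, 12.63, 12.63, 13.36, 13.36
The 2 values of 11.97 occupy positions 1–2 → each gets rank 2.
The 2 values of 12.63 occupy positions 3–4 → each gets rank 4.
The 2 values of 13.36 occupy positions 5–6 → each gets rank 6.
Batch Y values → pooled ranks: 12.63→4, 11.97→2, 13.36→6
Rank sum = 4 + 2 + 6 = 12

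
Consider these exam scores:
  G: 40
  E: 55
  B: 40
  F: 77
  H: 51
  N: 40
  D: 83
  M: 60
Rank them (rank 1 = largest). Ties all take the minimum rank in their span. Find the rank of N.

Sorted (descending): 83, 77, 60, 55, 51, 40, 40, 40
The 3 values of 40 occupy positions 6–8 → each gets rank 6.
N has value 40 → rank 6.

6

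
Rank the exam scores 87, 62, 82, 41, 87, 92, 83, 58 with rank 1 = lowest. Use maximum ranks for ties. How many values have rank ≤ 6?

Sorted (ascending): 41, 58, 62, 82, 83, 87, 87, 92
The 2 values of 87 occupy positions 6–7 → each gets rank 7.
Ranks ≤ 6: {1, 2, 3, 4, 5} → 5 values.

5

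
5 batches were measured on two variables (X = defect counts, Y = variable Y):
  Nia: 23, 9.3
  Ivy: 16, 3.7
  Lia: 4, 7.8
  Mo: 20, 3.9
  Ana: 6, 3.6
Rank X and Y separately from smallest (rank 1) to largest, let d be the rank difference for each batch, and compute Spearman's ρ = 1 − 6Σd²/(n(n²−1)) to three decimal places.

0.400

Ranks of variable 1: 5, 3, 1, 4, 2
Ranks of variable 2: 5, 2, 4, 3, 1
d = r₁ − r₂: 0, 1, -3, 1, 1
d²: 0, 1, 9, 1, 1; Σd² = 12
ρ = 1 − 6·12/(5·24) = 1 − 72/120 = 0.400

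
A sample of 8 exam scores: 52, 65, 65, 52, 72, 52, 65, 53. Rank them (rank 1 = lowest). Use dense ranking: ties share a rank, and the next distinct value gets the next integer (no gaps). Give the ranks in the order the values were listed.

Sorted (ascending): 52, 52, 52, 53, 65, 65, 65, 72
The 3 values of 52 share dense rank 1.
The 3 values of 65 share dense rank 3.
Remaining distinct values take the next consecutive integers.

1, 3, 3, 1, 4, 1, 3, 2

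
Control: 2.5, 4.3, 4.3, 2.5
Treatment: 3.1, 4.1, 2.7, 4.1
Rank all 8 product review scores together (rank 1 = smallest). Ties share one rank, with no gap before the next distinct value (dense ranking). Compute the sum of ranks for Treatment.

Sorted (ascending): 2.5, 2.5, 2.7, 3.1, 4.1, 4.1, 4.3, 4.3
The 2 values of 2.5 share dense rank 1.
The 2 values of 4.1 share dense rank 4.
The 2 values of 4.3 share dense rank 5.
Remaining distinct values take the next consecutive integers.
Treatment values → pooled ranks: 3.1→3, 4.1→4, 2.7→2, 4.1→4
Rank sum = 3 + 4 + 2 + 4 = 13

13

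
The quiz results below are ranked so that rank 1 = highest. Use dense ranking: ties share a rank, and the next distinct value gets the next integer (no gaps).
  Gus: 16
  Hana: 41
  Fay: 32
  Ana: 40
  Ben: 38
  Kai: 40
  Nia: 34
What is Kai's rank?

Sorted (descending): 41, 40, 40, 38, 34, 32, 16
The 2 values of 40 share dense rank 2.
Remaining distinct values take the next consecutive integers.
Kai has value 40 → rank 2.

2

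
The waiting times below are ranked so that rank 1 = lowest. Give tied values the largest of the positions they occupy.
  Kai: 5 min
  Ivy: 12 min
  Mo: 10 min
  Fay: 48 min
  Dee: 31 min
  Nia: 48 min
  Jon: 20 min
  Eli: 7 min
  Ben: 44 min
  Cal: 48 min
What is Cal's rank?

10

Sorted (ascending): 5, 7, 10, 12, 20, 31, 44, 48, 48, 48
The 3 values of 48 occupy positions 8–10 → each gets rank 10.
Cal has value 48 min → rank 10.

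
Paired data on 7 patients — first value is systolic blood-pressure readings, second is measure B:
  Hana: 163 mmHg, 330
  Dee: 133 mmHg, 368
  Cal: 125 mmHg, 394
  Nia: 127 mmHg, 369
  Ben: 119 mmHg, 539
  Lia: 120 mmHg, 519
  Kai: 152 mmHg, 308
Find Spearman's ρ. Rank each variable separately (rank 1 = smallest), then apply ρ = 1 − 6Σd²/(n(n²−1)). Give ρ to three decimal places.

Ranks of variable 1: 7, 5, 3, 4, 1, 2, 6
Ranks of variable 2: 2, 3, 5, 4, 7, 6, 1
d = r₁ − r₂: 5, 2, -2, 0, -6, -4, 5
d²: 25, 4, 4, 0, 36, 16, 25; Σd² = 110
ρ = 1 − 6·110/(7·48) = 1 − 660/336 = -0.964

-0.964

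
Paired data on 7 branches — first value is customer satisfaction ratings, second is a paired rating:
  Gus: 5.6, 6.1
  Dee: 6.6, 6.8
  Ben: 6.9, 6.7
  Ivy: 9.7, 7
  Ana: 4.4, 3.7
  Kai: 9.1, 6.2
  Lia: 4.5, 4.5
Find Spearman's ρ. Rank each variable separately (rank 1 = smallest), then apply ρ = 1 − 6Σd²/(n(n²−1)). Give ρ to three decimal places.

Ranks of variable 1: 3, 4, 5, 7, 1, 6, 2
Ranks of variable 2: 3, 6, 5, 7, 1, 4, 2
d = r₁ − r₂: 0, -2, 0, 0, 0, 2, 0
d²: 0, 4, 0, 0, 0, 4, 0; Σd² = 8
ρ = 1 − 6·8/(7·48) = 1 − 48/336 = 0.857

0.857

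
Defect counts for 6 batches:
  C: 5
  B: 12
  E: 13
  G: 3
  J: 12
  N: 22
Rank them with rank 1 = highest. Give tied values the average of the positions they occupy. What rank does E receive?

2

Sorted (descending): 22, 13, 12, 12, 5, 3
The 2 values of 12 occupy positions 3–4 → average rank (3+4)/2 = 3.5.
E has value 13 → rank 2.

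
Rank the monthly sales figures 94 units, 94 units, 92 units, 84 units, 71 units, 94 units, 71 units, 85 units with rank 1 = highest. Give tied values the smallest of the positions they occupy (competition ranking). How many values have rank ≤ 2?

Sorted (descending): 94, 94, 94, 92, 85, 84, 71, 71
The 3 values of 94 occupy positions 1–3 → each gets rank 1.
The 2 values of 71 occupy positions 7–8 → each gets rank 7.
Ranks ≤ 2: {1, 1, 1} → 3 values.

3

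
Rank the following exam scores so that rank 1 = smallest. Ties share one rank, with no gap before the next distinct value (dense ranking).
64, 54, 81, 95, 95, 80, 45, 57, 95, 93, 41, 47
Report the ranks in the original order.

Sorted (ascending): 41, 45, 47, 54, 57, 64, 80, 81, 93, 95, 95, 95
The 3 values of 95 share dense rank 10.
Remaining distinct values take the next consecutive integers.

6, 4, 8, 10, 10, 7, 2, 5, 10, 9, 1, 3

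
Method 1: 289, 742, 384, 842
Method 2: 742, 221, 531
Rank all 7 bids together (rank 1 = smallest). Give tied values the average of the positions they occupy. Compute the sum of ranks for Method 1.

Sorted (ascending): 221, 289, 384, 531, 742, 742, 842
The 2 values of 742 occupy positions 5–6 → average rank (5+6)/2 = 5.5.
Method 1 values → pooled ranks: 289→2, 742→5.5, 384→3, 842→7
Rank sum = 2 + 5.5 + 3 + 7 = 17.5

17.5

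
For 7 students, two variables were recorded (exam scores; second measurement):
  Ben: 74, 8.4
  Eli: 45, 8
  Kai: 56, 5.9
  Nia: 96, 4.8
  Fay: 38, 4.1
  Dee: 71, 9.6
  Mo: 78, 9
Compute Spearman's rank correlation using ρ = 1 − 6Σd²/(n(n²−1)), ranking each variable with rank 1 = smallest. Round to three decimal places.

Ranks of variable 1: 5, 2, 3, 7, 1, 4, 6
Ranks of variable 2: 5, 4, 3, 2, 1, 7, 6
d = r₁ − r₂: 0, -2, 0, 5, 0, -3, 0
d²: 0, 4, 0, 25, 0, 9, 0; Σd² = 38
ρ = 1 − 6·38/(7·48) = 1 − 228/336 = 0.321

0.321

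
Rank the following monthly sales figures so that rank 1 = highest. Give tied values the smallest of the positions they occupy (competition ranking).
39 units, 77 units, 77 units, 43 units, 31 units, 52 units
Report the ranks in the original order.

5, 1, 1, 4, 6, 3

Sorted (descending): 77, 77, 52, 43, 39, 31
The 2 values of 77 occupy positions 1–2 → each gets rank 1.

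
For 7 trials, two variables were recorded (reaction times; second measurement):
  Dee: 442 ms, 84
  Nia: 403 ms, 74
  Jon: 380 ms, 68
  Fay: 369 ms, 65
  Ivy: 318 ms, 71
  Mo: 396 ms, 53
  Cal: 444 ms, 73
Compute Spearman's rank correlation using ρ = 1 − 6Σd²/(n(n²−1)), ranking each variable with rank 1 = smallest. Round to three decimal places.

0.571

Ranks of variable 1: 6, 5, 3, 2, 1, 4, 7
Ranks of variable 2: 7, 6, 3, 2, 4, 1, 5
d = r₁ − r₂: -1, -1, 0, 0, -3, 3, 2
d²: 1, 1, 0, 0, 9, 9, 4; Σd² = 24
ρ = 1 − 6·24/(7·48) = 1 − 144/336 = 0.571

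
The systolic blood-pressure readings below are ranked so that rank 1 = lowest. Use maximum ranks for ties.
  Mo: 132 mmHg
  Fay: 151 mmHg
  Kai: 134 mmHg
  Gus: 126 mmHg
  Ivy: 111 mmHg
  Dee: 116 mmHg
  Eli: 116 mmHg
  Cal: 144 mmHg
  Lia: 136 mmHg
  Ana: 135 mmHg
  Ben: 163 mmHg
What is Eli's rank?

3

Sorted (ascending): 111, 116, 116, 126, 132, 134, 135, 136, 144, 151, 163
The 2 values of 116 occupy positions 2–3 → each gets rank 3.
Eli has value 116 mmHg → rank 3.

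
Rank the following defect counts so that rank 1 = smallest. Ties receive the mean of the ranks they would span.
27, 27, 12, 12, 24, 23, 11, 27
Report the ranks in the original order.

7, 7, 2.5, 2.5, 5, 4, 1, 7

Sorted (ascending): 11, 12, 12, 23, 24, 27, 27, 27
The 2 values of 12 occupy positions 2–3 → average rank (2+3)/2 = 2.5.
The 3 values of 27 occupy positions 6–8 → average rank 7.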